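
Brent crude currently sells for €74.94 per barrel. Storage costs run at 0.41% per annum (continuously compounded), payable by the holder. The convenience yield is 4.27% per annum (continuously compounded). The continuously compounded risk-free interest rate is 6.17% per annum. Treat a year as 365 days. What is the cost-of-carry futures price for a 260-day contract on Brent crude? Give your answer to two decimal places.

Net carry = r + u − y = 0.0617 + 0.0041 − 0.0427 = 0.0231
F = S·e^((r+u−y)T) = 74.94 · e^(0.0231 × 260/365) = 74.94 · e^0.016455
= 74.94 × 1.016591 = €76.18 per barrel

€76.18 per barrel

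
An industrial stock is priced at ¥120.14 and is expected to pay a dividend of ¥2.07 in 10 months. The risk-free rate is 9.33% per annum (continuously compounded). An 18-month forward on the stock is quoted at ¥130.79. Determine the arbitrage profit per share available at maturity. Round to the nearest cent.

¥5.19 per share

PV(dividends) I = 2.07·e^(−0.0933·10/12) = 1.9152
Fair forward F* = (S − I)·e^(rT) = (120.14 − 1.9152)·e^0.139950 = 118.2248 × 1.150216 = 135.9841
Market ¥130.79 < fair 135.9841: forward underpriced → reverse cash-and-carry (short the stock, invest proceeds at r, pay the dividends, go long the forward).
Profit at T = |F_mkt − F*| = |130.79 − 135.9841| = ¥5.19 per share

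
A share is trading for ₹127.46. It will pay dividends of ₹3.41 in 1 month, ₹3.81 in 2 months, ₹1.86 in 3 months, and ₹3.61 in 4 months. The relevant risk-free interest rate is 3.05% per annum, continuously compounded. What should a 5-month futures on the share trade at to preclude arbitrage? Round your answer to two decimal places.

₹116.32

PV(dividends) I = 3.41·e^(−0.0305·1/12) + 3.81·e^(−0.0305·2/12) + 1.86·e^(−0.0305·3/12) + 3.61·e^(−0.0305·4/12)
I = 3.4013 + 3.7907 + 1.8459 + 3.5735 = 12.6114
F = (S − I)·e^(rT) = (127.46 − 12.6114) · e^(0.0305·5/12)
= 114.8486 · e^0.012708 = 114.8486 × 1.012789 = ₹116.32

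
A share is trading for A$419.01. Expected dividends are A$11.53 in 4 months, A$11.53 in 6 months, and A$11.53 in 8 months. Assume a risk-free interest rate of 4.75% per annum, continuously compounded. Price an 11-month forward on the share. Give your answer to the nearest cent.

PV(dividends) I = 11.53·e^(−0.0475·4/12) + 11.53·e^(−0.0475·6/12) + 11.53·e^(−0.0475·8/12)
I = 11.3489 + 11.2594 + 11.1706 = 33.7789
F = (S − I)·e^(rT) = (419.01 − 33.7789) · e^(0.0475·11/12)
= 385.2311 · e^0.043542 = 385.2311 × 1.044504 = A$402.38

A$402.38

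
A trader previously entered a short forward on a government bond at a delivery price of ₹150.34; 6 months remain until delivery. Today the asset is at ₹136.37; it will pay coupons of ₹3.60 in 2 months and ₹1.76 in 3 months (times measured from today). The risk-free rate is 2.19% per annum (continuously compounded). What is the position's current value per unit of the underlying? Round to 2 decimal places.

₹17.67

PV(remaining coupons) I = 3.60·e^(−0.0219·2/12) + 1.76·e^(−0.0219·3/12) = 5.3373
Current forward F = (S − I)·e^(rT) = (136.37 − 5.3373)·e^(0.0219·6/12) = 131.0327 × 1.011010 = 132.4754
Value (long) = (F − K)·e^(−rT) = (132.4754 − 150.34) × 0.989110 = -17.6701
Short position value = −(long value) = ₹17.67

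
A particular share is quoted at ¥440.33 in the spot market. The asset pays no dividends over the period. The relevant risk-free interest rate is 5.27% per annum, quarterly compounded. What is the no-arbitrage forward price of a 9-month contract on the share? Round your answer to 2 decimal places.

F = S · (1+r/4)^(4T)
= 440.33 × 1.040048
F = ¥457.96

¥457.96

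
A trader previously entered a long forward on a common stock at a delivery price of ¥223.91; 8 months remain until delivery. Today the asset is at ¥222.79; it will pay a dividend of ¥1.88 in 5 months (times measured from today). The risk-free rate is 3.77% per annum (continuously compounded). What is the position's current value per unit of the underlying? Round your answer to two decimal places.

PV(remaining dividends) I = 1.88·e^(−0.0377·5/12) = 1.8507
Current forward F = (S − I)·e^(rT) = (222.79 − 1.8507)·e^(0.0377·8/12) = 220.9393 × 1.025452 = 226.5626
Value (long) = (F − K)·e^(−rT) = (226.5626 − 223.91) × 0.975180 = 2.5868
Value = ¥2.59

¥2.59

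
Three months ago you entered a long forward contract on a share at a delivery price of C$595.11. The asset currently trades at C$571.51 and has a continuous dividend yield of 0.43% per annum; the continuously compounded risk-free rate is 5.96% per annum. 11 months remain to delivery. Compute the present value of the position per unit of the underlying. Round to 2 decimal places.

Current fair forward for the remaining 11 months: F = S·e^((r − q)·T), (r − q) = 0.0596 − 0.0043 = 0.0553
F = 571.51 · e^(0.0553 × 11/12) = 571.51 × 1.051998 = 601.2274
Value of long forward = (F − K)·e^(−rT) = (601.2274 − 595.11) · e^(−0.0596·11/12)
= 6.1174 × 0.946832 = 5.79

C$5.79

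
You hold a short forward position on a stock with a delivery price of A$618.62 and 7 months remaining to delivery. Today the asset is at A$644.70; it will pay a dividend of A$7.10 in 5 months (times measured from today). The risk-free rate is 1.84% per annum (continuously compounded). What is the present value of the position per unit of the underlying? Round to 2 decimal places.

PV(remaining dividends) I = 7.10·e^(−0.0184·5/12) = 7.0458
Current forward F = (S − I)·e^(rT) = (644.70 − 7.0458)·e^(0.0184·7/12) = 637.6542 × 1.010791 = 644.5351
Value (long) = (F − K)·e^(−rT) = (644.5351 − 618.62) × 0.989324 = 25.6384
Short position value = −(long value) = -A$25.64

-A$25.64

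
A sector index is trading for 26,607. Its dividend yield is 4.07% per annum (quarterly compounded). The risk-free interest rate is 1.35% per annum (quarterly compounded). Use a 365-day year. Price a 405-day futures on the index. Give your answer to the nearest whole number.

F = S · (1+r/4)^(4T) / (1+q/4)^(4T)
= 26607 × 1.015067 / 1.045957 = 26607 × 0.970467
F = 25,821

25,821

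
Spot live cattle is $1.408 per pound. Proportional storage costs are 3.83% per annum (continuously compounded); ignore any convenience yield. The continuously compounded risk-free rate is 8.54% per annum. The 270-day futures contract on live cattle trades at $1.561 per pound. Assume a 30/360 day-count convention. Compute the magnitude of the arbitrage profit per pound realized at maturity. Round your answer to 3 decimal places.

Fair futures: F* = S·e^(carry·T), with carry = (r + u) = 0.0854 + 0.0383 = 0.1237
F* = 1.408 · e^(0.1237 × 270/360) = 1.408 · e^0.092775 = 1.408 × 1.097215 = $1.5449
Market $1.561 > fair $1.5449: forward overpriced → cash-and-carry (buy spot, short the forward).
At maturity, profit = |F_mkt − F*| = |1.561 − 1.5449| = $0.016 per pound

$0.016 per pound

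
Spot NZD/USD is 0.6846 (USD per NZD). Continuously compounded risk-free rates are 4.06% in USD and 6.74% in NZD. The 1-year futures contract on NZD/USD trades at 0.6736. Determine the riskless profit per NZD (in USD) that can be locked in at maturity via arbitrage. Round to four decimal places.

0.0071 per NZD (in USD)

Fair futures: F* = S·e^(carry·T), with carry = (r_USD − r_NZD) = 0.0406 − 0.0674 = -0.0268
F* = 0.6846 · e^(-0.0268 × 1) = 0.6846 · e^-0.026800 = 0.6846 × 0.973556 = 0.6665
Market 0.6736 > fair 0.6665: forward overpriced → cash-and-carry (buy spot, short the forward).
At maturity, profit = |F_mkt − F*| = |0.6736 − 0.6665| = 0.0071 per NZD (in USD)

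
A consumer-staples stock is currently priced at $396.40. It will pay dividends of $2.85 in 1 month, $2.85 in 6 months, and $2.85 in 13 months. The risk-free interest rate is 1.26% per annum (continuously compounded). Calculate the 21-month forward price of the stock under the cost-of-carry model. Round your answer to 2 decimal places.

$396.56

PV(dividends) I = 2.85·e^(−0.0126·1/12) + 2.85·e^(−0.0126·6/12) + 2.85·e^(−0.0126·13/12)
I = 2.8470 + 2.8321 + 2.8114 = 8.4905
F = (S − I)·e^(rT) = (396.40 − 8.4905) · e^(0.0126·21/12)
= 387.9095 · e^0.022050 = 387.9095 × 1.022295 = $396.56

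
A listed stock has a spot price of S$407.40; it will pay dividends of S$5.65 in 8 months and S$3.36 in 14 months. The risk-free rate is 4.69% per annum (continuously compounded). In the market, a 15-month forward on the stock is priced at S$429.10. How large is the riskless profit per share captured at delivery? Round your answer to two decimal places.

S$6.28 per share

PV(dividends) I = 5.65·e^(−0.0469·8/12) + 3.36·e^(−0.0469·14/12) = 8.6572
Fair forward F* = (S − I)·e^(rT) = (407.40 − 8.6572)·e^0.058625 = 398.7428 × 1.060378 = 422.8181
Market S$429.10 > fair 422.8181: forward overpriced → cash-and-carry (borrow at r, buy the stock and collect the dividends, short the forward).
Profit at T = |F_mkt − F*| = |429.10 − 422.8181| = S$6.28 per share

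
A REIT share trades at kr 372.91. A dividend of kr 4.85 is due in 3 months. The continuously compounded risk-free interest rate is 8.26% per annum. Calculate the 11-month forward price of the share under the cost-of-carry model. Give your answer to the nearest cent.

PV(dividends) I = 4.85·e^(−0.0826·3/12)
I = 4.7509
F = (S − I)·e^(rT) = (372.91 − 4.7509) · e^(0.0826·11/12)
= 368.1591 · e^0.075717 = 368.1591 × 1.078657 = kr 397.12

kr 397.12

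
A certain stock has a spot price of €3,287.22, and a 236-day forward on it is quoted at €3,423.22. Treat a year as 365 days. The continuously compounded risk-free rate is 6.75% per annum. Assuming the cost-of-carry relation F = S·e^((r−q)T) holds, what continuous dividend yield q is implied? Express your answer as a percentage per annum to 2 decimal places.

From F = S·e^((r−q)T): (r − q) = ln(F/S)/T
ln(3423.22/3287.22) = ln(1.041372) = 0.040539
(r − q) = 0.040539 / (236/365) = 0.062698
q = r − ln(F/S)/T = 0.0675 − 0.062698 = 0.004802
q = 0.48%

0.48%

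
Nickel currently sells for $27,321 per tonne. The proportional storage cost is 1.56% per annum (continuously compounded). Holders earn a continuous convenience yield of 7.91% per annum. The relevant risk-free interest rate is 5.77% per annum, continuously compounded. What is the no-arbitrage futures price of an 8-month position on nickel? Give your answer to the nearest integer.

$27,216 per tonne

Net carry = r + u − y = 0.0577 + 0.0156 − 0.0791 = -0.0058
F = S·e^((r+u−y)T) = 27321 · e^(-0.0058 × 8/12) = 27321 · e^-0.003867
= 27321 × 0.996140 = $27,216 per tonne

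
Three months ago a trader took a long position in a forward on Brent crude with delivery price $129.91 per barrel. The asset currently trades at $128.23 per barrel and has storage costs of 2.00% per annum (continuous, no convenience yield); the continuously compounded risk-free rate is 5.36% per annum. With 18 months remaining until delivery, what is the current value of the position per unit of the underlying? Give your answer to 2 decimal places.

Current fair forward for the remaining 18 months: F = S·e^((r + u)·T), (r + u) = 0.0536 + 0.0200 = 0.0736
F = 128.23 · e^(0.0736 × 18/12) = 128.23 × 1.116725 = 143.1976
Value of long forward = (F − K)·e^(−rT) = (143.1976 − 129.91) · e^(−0.0536·18/12)
= 13.2876 × 0.922747 = 12.26

$12.26 per barrel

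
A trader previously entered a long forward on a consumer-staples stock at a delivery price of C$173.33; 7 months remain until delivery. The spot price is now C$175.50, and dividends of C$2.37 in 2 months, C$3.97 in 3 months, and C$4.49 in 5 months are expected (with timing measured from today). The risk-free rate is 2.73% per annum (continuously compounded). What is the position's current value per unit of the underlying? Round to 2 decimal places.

-C$5.83

PV(remaining dividends) I = 2.37·e^(−0.0273·2/12) + 3.97·e^(−0.0273·3/12) + 4.49·e^(−0.0273·5/12) = 10.7415
Current forward F = (S − I)·e^(rT) = (175.50 − 10.7415)·e^(0.0273·7/12) = 164.7585 × 1.016052 = 167.4032
Value (long) = (F − K)·e^(−rT) = (167.4032 − 173.33) × 0.984201 = -5.8332
Value = -C$5.83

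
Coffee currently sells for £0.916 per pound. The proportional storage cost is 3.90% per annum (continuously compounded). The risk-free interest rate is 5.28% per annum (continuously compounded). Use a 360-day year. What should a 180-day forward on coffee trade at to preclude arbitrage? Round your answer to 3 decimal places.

£0.959 per pound

Net carry = r + u − y = 0.0528 + 0.0390 − 0.0000 = 0.0918
F = S·e^((r+u−y)T) = 0.916 · e^(0.0918 × 180/360) = 0.916 · e^0.045900
= 0.916 × 1.046970 = £0.959 per pound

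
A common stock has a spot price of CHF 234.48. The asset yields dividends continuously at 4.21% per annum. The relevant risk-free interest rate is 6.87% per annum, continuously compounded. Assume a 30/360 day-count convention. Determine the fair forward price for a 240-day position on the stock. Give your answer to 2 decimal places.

F = S·e^((r − q)T) = 234.48 · e^((0.0687 − 0.0421) × 240/360)
= 234.48 · e^0.017733 = 234.48 × 1.017891
F = CHF 238.68

CHF 238.68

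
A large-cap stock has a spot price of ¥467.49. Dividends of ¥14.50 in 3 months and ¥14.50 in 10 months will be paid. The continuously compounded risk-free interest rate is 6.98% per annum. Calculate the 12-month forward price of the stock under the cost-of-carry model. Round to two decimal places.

PV(dividends) I = 14.50·e^(−0.0698·3/12) + 14.50·e^(−0.0698·10/12)
I = 14.2492 + 13.6806 = 27.9298
F = (S − I)·e^(rT) = (467.49 − 27.9298) · e^(0.0698·12/12)
= 439.5602 · e^0.069800 = 439.5602 × 1.072294 = ¥471.34

¥471.34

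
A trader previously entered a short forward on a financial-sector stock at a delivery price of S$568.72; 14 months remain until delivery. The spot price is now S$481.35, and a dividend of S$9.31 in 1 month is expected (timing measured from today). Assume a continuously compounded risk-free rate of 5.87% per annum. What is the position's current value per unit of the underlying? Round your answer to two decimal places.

S$58.99

PV(remaining dividends) I = 9.31·e^(−0.0587·1/12) = 9.2646
Current forward F = (S − I)·e^(rT) = (481.35 − 9.2646)·e^(0.0587·14/12) = 472.0854 × 1.070883 = 505.5482
Value (long) = (F − K)·e^(−rT) = (505.5482 − 568.72) × 0.933809 = -58.9904
Short position value = −(long value) = S$58.99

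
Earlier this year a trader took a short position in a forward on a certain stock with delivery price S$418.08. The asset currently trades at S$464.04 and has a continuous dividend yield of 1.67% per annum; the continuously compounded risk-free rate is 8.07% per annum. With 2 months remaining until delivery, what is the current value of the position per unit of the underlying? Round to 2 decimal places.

-S$50.26

Current fair forward for the remaining 2 months: F = S·e^((r − q)·T), (r − q) = 0.0807 − 0.0167 = 0.0640
F = 464.04 · e^(0.0640 × 2/12) = 464.04 × 1.010724 = 469.0164
Value of long forward = (F − K)·e^(−rT) = (469.0164 − 418.08) · e^(−0.0807·2/12)
= 50.9364 × 0.986640 = 50.26
Short position value = −(long value) = -S$50.26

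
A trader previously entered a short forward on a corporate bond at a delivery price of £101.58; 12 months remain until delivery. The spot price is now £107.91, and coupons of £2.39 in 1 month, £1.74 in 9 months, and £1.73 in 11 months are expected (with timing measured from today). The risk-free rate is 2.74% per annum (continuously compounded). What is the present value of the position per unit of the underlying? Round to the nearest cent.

PV(remaining coupons) I = 2.39·e^(−0.0274·1/12) + 1.74·e^(−0.0274·9/12) + 1.73·e^(−0.0274·11/12) = 5.7762
Current forward F = (S − I)·e^(rT) = (107.91 − 5.7762)·e^(0.0274·12/12) = 102.1338 × 1.027779 = 104.9710
Value (long) = (F − K)·e^(−rT) = (104.9710 − 101.58) × 0.972972 = 3.2993
Short position value = −(long value) = -£3.30

-£3.30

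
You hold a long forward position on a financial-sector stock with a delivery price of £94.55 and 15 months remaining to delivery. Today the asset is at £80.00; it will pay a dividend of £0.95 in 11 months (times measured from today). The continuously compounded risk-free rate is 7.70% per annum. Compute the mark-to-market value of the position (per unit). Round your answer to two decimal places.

-£6.76

PV(remaining dividends) I = 0.95·e^(−0.0770·11/12) = 0.8853
Current forward F = (S − I)·e^(rT) = (80.00 − 0.8853)·e^(0.0770·15/12) = 79.1147 × 1.101034 = 87.1080
Value (long) = (F − K)·e^(−rT) = (87.1080 − 94.55) × 0.908237 = -6.7591
Value = -£6.76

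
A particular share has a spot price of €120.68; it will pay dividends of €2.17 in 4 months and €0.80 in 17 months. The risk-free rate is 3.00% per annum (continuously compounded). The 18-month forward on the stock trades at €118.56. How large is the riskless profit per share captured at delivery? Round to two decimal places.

PV(dividends) I = 2.17·e^(−0.0300·4/12) + 0.80·e^(−0.0300·17/12) = 2.9151
Fair forward F* = (S − I)·e^(rT) = (120.68 − 2.9151)·e^0.045000 = 117.7649 × 1.046028 = 123.1854
Market €118.56 < fair 123.1854: forward underpriced → reverse cash-and-carry (short the stock, invest proceeds at r, pay the dividends, go long the forward).
Profit at T = |F_mkt − F*| = |118.56 − 123.1854| = €4.63 per share

€4.63 per share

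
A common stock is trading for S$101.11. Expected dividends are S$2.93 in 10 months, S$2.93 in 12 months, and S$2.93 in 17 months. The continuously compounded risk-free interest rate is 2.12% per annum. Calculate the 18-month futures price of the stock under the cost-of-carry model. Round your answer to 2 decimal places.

S$95.51

PV(dividends) I = 2.93·e^(−0.0212·10/12) + 2.93·e^(−0.0212·12/12) + 2.93·e^(−0.0212·17/12)
I = 2.8787 + 2.8685 + 2.8433 = 8.5905
F = (S − I)·e^(rT) = (101.11 − 8.5905) · e^(0.0212·18/12)
= 92.5195 · e^0.031800 = 92.5195 × 1.032311 = S$95.51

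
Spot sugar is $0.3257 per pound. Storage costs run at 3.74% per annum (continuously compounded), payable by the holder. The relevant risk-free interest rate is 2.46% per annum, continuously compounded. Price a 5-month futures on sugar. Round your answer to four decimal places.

$0.3342 per pound

Net carry = r + u − y = 0.0246 + 0.0374 − 0.0000 = 0.0620
F = S·e^((r+u−y)T) = 0.3257 · e^(0.0620 × 5/12) = 0.3257 · e^0.025833
= 0.3257 × 1.026170 = $0.3342 per pound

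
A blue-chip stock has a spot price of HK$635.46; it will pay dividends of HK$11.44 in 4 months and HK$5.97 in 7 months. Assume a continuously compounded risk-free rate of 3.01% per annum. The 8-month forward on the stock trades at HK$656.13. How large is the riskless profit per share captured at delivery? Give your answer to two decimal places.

HK$25.33 per share

PV(dividends) I = 11.44·e^(−0.0301·4/12) + 5.97·e^(−0.0301·7/12) = 17.1919
Fair forward F* = (S − I)·e^(rT) = (635.46 − 17.1919)·e^0.020067 = 618.2681 × 1.020270 = 630.8004
Market HK$656.13 > fair 630.8004: forward overpriced → cash-and-carry (borrow at r, buy the stock and collect the dividends, short the forward).
Profit at T = |F_mkt − F*| = |656.13 − 630.8004| = HK$25.33 per share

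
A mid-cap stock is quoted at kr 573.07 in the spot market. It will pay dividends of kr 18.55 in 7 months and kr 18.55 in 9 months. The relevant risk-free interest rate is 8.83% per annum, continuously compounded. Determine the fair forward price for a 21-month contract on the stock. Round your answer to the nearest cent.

PV(dividends) I = 18.55·e^(−0.0883·7/12) + 18.55·e^(−0.0883·9/12)
I = 17.6187 + 17.3613 = 34.9800
F = (S − I)·e^(rT) = (573.07 − 34.9800) · e^(0.0883·21/12)
= 538.0900 · e^0.154525 = 538.0900 × 1.167103 = kr 628.01

kr 628.01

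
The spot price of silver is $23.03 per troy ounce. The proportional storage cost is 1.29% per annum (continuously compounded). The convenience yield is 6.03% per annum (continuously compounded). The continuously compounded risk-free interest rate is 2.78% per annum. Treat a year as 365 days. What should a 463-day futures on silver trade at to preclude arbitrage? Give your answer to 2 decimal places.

Net carry = r + u − y = 0.0278 + 0.0129 − 0.0603 = -0.0196
F = S·e^((r+u−y)T) = 23.03 · e^(-0.0196 × 463/365) = 23.03 · e^-0.024862
= 23.03 × 0.975445 = $22.46 per troy ounce

$22.46 per troy ounce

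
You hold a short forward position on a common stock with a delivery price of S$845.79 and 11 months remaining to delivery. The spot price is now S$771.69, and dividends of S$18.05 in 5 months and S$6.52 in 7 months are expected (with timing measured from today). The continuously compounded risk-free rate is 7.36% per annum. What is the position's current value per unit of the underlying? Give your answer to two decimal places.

PV(remaining dividends) I = 18.05·e^(−0.0736·5/12) + 6.52·e^(−0.0736·7/12) = 23.7509
Current forward F = (S − I)·e^(rT) = (771.69 − 23.7509)·e^(0.0736·11/12) = 747.9391 × 1.069795 = 800.1415
Value (long) = (F − K)·e^(−rT) = (800.1415 − 845.79) × 0.934759 = -42.6703
Short position value = −(long value) = S$42.67

S$42.67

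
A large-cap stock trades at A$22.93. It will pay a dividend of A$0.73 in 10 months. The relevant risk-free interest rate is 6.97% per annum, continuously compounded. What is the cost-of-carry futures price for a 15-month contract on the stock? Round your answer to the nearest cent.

PV(dividends) I = 0.73·e^(−0.0697·10/12)
I = 0.6888
F = (S − I)·e^(rT) = (22.93 − 0.6888) · e^(0.0697·15/12)
= 22.2412 · e^0.087125 = 22.2412 × 1.091033 = A$24.27

A$24.27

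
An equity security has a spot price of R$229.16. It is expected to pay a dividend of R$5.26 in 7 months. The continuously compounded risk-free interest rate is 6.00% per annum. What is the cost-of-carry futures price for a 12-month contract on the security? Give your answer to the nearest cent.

PV(dividends) I = 5.26·e^(−0.0600·7/12)
I = 5.0791
F = (S − I)·e^(rT) = (229.16 − 5.0791) · e^(0.0600·12/12)
= 224.0809 · e^0.060000 = 224.0809 × 1.061837 = R$237.94

R$237.94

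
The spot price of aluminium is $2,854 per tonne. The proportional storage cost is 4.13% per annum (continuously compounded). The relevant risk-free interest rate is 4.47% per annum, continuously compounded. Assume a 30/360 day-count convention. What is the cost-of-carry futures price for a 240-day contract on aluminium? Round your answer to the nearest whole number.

Net carry = r + u − y = 0.0447 + 0.0413 − 0.0000 = 0.0860
F = S·e^((r+u−y)T) = 2854 · e^(0.0860 × 240/360) = 2854 · e^0.057333
= 2854 × 1.059008 = $3,022 per tonne

$3,022 per tonne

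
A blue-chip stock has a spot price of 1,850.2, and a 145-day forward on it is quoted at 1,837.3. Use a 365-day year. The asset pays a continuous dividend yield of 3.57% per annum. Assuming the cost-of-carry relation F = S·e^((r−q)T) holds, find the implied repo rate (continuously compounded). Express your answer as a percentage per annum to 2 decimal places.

From F = S·e^((r−q)T): (r − q) = ln(F/S)/T
ln(1837.3/1850.2) = ln(0.993028) = -0.006996
(r − q) = -0.006996 / (145/365) = -0.017611
r = ln(F/S)/T + q = -0.017611 + 0.0357 = 0.018089
r = 1.81%

1.81%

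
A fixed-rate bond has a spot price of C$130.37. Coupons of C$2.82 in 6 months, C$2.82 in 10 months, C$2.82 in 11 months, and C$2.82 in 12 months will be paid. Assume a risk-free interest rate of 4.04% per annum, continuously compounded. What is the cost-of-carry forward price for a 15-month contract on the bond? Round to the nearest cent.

C$125.64

PV(coupons) I = 2.82·e^(−0.0404·6/12) + 2.82·e^(−0.0404·10/12) + 2.82·e^(−0.0404·11/12) + 2.82·e^(−0.0404·12/12)
I = 2.7636 + 2.7266 + 2.7175 + 2.7083 = 10.9160
F = (S − I)·e^(rT) = (130.37 − 10.9160) · e^(0.0404·15/12)
= 119.4540 · e^0.050500 = 119.4540 × 1.051797 = C$125.64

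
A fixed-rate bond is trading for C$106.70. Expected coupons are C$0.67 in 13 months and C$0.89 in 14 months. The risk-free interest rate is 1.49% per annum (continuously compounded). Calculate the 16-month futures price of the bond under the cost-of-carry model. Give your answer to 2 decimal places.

PV(coupons) I = 0.67·e^(−0.0149·13/12) + 0.89·e^(−0.0149·14/12)
I = 0.6593 + 0.8747 = 1.5340
F = (S − I)·e^(rT) = (106.70 − 1.5340) · e^(0.0149·16/12)
= 105.1660 · e^0.019867 = 105.1660 × 1.020066 = C$107.28

C$107.28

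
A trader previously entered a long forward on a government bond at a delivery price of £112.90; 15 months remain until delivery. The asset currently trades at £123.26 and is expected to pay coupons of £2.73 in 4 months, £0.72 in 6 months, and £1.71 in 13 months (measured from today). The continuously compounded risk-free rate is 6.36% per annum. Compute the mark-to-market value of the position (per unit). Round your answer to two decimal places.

PV(remaining coupons) I = 2.73·e^(−0.0636·4/12) + 0.72·e^(−0.0636·6/12) + 1.71·e^(−0.0636·13/12) = 4.9663
Current forward F = (S − I)·e^(rT) = (123.26 − 4.9663)·e^(0.0636·15/12) = 118.2937 × 1.082746 = 128.0820
Value (long) = (F − K)·e^(−rT) = (128.0820 − 112.90) × 0.923578 = 14.0218
Value = £14.02

£14.02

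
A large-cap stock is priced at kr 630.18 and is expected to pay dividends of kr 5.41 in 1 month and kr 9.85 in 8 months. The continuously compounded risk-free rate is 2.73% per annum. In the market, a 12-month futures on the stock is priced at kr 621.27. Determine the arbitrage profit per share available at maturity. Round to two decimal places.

PV(dividends) I = 5.41·e^(−0.0273·1/12) + 9.85·e^(−0.0273·8/12) = 15.0701
Fair futures F* = (S − I)·e^(rT) = (630.18 − 15.0701)·e^0.027300 = 615.1099 × 1.027676 = 632.1337
Market kr 621.27 < fair 632.1337: forward underpriced → reverse cash-and-carry (short the stock, invest proceeds at r, pay the dividends, go long the forward).
Profit at T = |F_mkt − F*| = |621.27 − 632.1337| = kr 10.86 per share

kr 10.86 per share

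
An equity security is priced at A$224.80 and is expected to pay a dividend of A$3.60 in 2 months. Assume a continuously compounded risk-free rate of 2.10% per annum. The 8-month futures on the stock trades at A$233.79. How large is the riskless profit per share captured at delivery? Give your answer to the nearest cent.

PV(dividends) I = 3.60·e^(−0.0210·2/12) = 3.5874
Fair futures F* = (S − I)·e^(rT) = (224.80 − 3.5874)·e^0.014000 = 221.2126 × 1.014098 = 224.3313
Market A$233.79 > fair 224.3313: forward overpriced → cash-and-carry (borrow at r, buy the stock and collect the dividends, short the forward).
Profit at T = |F_mkt − F*| = |233.79 − 224.3313| = A$9.46 per share

A$9.46 per share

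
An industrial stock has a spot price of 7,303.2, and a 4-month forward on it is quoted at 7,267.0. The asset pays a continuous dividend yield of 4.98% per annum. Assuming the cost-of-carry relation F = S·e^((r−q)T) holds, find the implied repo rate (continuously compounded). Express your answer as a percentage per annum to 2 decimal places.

3.49%

From F = S·e^((r−q)T): (r − q) = ln(F/S)/T
ln(7267.0/7303.2) = ln(0.995043) = -0.004969
(r − q) = -0.004969 / (4/12) = -0.014907
r = ln(F/S)/T + q = -0.014907 + 0.0498 = 0.034893
r = 3.49%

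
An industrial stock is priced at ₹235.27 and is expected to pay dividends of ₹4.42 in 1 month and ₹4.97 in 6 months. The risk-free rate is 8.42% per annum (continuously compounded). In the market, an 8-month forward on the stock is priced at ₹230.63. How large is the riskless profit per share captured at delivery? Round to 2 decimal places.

₹8.54 per share

PV(dividends) I = 4.42·e^(−0.0842·1/12) + 4.97·e^(−0.0842·6/12) = 9.1542
Fair forward F* = (S − I)·e^(rT) = (235.27 − 9.1542)·e^0.056133 = 226.1158 × 1.057738 = 239.1713
Market ₹230.63 < fair 239.1713: forward underpriced → reverse cash-and-carry (short the stock, invest proceeds at r, pay the dividends, go long the forward).
Profit at T = |F_mkt − F*| = |230.63 − 239.1713| = ₹8.54 per share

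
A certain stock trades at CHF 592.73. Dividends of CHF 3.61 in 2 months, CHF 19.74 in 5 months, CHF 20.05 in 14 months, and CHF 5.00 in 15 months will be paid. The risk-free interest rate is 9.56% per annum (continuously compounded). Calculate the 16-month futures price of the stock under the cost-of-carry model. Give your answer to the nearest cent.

CHF 622.31

PV(dividends) I = 3.61·e^(−0.0956·2/12) + 19.74·e^(−0.0956·5/12) + 20.05·e^(−0.0956·14/12) + 5.00·e^(−0.0956·15/12)
I = 3.5529 + 18.9691 + 17.9340 + 4.4368 = 44.8928
F = (S − I)·e^(rT) = (592.73 − 44.8928) · e^(0.0956·16/12)
= 547.8372 · e^0.127467 = 547.8372 × 1.135947 = CHF 622.31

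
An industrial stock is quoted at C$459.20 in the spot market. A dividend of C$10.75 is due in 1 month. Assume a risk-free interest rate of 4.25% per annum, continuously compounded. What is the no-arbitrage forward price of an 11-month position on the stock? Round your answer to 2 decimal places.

C$466.31

PV(dividends) I = 10.75·e^(−0.0425·1/12)
I = 10.7120
F = (S − I)·e^(rT) = (459.20 − 10.7120) · e^(0.0425·11/12)
= 448.4880 · e^0.038958 = 448.4880 × 1.039727 = C$466.31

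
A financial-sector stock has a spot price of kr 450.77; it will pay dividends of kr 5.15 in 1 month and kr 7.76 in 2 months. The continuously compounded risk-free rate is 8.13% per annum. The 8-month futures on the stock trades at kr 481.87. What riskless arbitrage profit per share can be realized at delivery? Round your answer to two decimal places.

PV(dividends) I = 5.15·e^(−0.0813·1/12) + 7.76·e^(−0.0813·2/12) = 12.7708
Fair futures F* = (S − I)·e^(rT) = (450.77 − 12.7708)·e^0.054200 = 437.9992 × 1.055696 = 462.3940
Market kr 481.87 > fair 462.3940: forward overpriced → cash-and-carry (borrow at r, buy the stock and collect the dividends, short the forward).
Profit at T = |F_mkt − F*| = |481.87 − 462.3940| = kr 19.48 per share

kr 19.48 per share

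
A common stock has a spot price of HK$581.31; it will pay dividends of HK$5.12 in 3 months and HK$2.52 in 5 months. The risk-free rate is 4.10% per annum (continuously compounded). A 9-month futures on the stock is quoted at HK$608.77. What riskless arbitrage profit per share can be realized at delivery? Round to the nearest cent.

HK$17.09 per share

PV(dividends) I = 5.12·e^(−0.0410·3/12) + 2.52·e^(−0.0410·5/12) = 7.5451
Fair futures F* = (S − I)·e^(rT) = (581.31 − 7.5451)·e^0.030750 = 573.7649 × 1.031228 = 591.6824
Market HK$608.77 > fair 591.6824: forward overpriced → cash-and-carry (borrow at r, buy the stock and collect the dividends, short the forward).
Profit at T = |F_mkt − F*| = |608.77 − 591.6824| = HK$17.09 per share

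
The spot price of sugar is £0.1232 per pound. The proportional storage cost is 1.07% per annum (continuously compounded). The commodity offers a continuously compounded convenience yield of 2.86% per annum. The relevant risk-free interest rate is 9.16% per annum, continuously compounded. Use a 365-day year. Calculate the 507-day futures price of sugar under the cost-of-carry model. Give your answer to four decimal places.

Net carry = r + u − y = 0.0916 + 0.0107 − 0.0286 = 0.0737
F = S·e^((r+u−y)T) = 0.1232 · e^(0.0737 × 507/365) = 0.1232 · e^0.102372
= 0.1232 × 1.107795 = £0.1365 per pound

£0.1365 per pound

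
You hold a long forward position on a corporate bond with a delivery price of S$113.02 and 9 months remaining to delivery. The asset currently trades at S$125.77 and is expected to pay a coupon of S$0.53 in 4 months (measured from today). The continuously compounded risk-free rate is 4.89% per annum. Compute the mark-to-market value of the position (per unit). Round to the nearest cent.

S$16.30

PV(remaining coupons) I = 0.53·e^(−0.0489·4/12) = 0.5214
Current forward F = (S − I)·e^(rT) = (125.77 − 0.5214)·e^(0.0489·9/12) = 125.2486 × 1.037356 = 129.9274
Value (long) = (F − K)·e^(−rT) = (129.9274 − 113.02) × 0.963989 = 16.2985
Value = S$16.30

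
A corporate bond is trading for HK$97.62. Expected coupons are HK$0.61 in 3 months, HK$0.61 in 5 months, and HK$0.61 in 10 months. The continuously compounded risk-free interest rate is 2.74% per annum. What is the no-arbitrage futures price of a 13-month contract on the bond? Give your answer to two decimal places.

HK$98.70

PV(coupons) I = 0.61·e^(−0.0274·3/12) + 0.61·e^(−0.0274·5/12) + 0.61·e^(−0.0274·10/12)
I = 0.6058 + 0.6031 + 0.5962 = 1.8051
F = (S − I)·e^(rT) = (97.62 − 1.8051) · e^(0.0274·13/12)
= 95.8149 · e^0.029683 = 95.8149 × 1.030128 = HK$98.70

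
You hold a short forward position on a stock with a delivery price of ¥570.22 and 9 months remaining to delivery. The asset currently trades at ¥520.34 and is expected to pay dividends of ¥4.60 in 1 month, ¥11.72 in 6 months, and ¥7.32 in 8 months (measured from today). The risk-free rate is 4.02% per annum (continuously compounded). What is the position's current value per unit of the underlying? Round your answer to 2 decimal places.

PV(remaining dividends) I = 4.60·e^(−0.0402·1/12) + 11.72·e^(−0.0402·6/12) + 7.32·e^(−0.0402·8/12) = 23.1978
Current forward F = (S − I)·e^(rT) = (520.34 − 23.1978)·e^(0.0402·9/12) = 497.1422 × 1.030609 = 512.3592
Value (long) = (F − K)·e^(−rT) = (512.3592 − 570.22) × 0.970300 = -56.1423
Short position value = −(long value) = ¥56.14

¥56.14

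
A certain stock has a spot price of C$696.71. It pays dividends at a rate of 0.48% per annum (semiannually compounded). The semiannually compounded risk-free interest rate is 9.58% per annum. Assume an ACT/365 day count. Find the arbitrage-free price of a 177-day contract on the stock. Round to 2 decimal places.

F = S · (1+r/2)^(2T) / (1+q/2)^(2T)
= 696.71 × 1.046423 / 1.002328 = 696.71 × 1.043993
F = C$727.36

C$727.36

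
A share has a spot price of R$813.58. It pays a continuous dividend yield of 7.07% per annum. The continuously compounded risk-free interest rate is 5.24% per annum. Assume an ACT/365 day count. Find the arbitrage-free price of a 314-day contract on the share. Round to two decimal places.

R$800.87

F = S·e^((r − q)T) = 813.58 · e^((0.0524 − 0.0707) × 314/365)
= 813.58 · e^-0.015743 = 813.58 × 0.984380
F = R$800.87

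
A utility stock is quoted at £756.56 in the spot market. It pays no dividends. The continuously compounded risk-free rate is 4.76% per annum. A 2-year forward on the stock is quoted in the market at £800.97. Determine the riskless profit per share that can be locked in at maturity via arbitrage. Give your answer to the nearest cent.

£31.15 per share

Fair forward: F* = S·e^(carry·T), with carry = r = 0.0476
F* = 756.56 · e^(0.0476 × 2) = 756.56 · e^0.095200 = 756.56 × 1.099879 = £832.1245
Market £800.97 < fair £832.1245: forward underpriced → reverse cash-and-carry (short spot, go long the forward).
At maturity, profit = |F_mkt − F*| = |800.97 − 832.1245| = £31.15 per share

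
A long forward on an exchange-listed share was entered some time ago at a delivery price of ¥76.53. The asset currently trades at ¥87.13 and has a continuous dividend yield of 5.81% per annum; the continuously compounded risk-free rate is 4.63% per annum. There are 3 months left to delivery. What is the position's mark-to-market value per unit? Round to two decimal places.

¥10.22

Current fair forward for the remaining 3 months: F = S·e^((r − q)·T), (r − q) = 0.0463 − 0.0581 = -0.0118
F = 87.13 · e^(-0.0118 × 3/12) = 87.13 × 0.997054 = 86.8733
Value of long forward = (F − K)·e^(−rT) = (86.8733 − 76.53) · e^(−0.0463·3/12)
= 10.3433 × 0.988492 = 10.22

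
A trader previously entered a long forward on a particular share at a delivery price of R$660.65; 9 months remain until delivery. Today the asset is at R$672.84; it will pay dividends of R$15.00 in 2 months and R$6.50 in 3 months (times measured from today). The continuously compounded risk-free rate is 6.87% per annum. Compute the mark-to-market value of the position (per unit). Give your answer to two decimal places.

PV(remaining dividends) I = 15.00·e^(−0.0687·2/12) + 6.50·e^(−0.0687·3/12) = 21.2185
Current forward F = (S − I)·e^(rT) = (672.84 − 21.2185)·e^(0.0687·9/12) = 651.6215 × 1.052876 = 686.0766
Value (long) = (F − K)·e^(−rT) = (686.0766 − 660.65) × 0.949780 = 24.1497
Value = R$24.15

R$24.15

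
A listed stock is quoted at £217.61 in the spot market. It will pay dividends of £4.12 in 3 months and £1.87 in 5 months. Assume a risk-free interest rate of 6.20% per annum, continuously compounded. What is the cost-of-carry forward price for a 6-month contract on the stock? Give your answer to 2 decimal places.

£218.40

PV(dividends) I = 4.12·e^(−0.0620·3/12) + 1.87·e^(−0.0620·5/12)
I = 4.0566 + 1.8223 = 5.8789
F = (S − I)·e^(rT) = (217.61 − 5.8789) · e^(0.0620·6/12)
= 211.7311 · e^0.031000 = 211.7311 × 1.031486 = £218.40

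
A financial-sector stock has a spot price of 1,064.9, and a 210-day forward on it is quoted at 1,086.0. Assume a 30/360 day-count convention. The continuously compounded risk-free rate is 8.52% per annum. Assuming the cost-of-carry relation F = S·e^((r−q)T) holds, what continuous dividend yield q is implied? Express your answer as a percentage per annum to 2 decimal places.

From F = S·e^((r−q)T): (r − q) = ln(F/S)/T
ln(1086.0/1064.9) = ln(1.019814) = 0.019620
(r − q) = 0.019620 / (210/360) = 0.033634
q = r − ln(F/S)/T = 0.0852 − 0.033634 = 0.051566
q = 5.16%

5.16%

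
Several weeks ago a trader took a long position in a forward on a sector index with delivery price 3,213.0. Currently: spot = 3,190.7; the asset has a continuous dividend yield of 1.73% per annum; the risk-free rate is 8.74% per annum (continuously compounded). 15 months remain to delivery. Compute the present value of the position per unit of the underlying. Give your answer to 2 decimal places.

Current fair forward for the remaining 15 months: F = S·e^((r − q)·T), (r − q) = 0.0874 − 0.0173 = 0.0701
F = 3190.7 · e^(0.0701 × 15/12) = 3190.7 × 1.09157870 = 3482.9002
Value of long forward = (F − K)·e^(−rT) = (3482.9002 − 3213.0) · e^(−0.0874·15/12)
= 269.9002 × 0.89650626 = 241.97

241.97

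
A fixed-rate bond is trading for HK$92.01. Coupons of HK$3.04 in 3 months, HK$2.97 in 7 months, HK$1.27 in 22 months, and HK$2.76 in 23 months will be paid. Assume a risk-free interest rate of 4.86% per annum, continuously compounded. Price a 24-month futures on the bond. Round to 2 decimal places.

PV(coupons) I = 3.04·e^(−0.0486·3/12) + 2.97·e^(−0.0486·7/12) + 1.27·e^(−0.0486·22/12) + 2.76·e^(−0.0486·23/12)
I = 3.0033 + 2.8870 + 1.1617 + 2.5145 = 9.5665
F = (S − I)·e^(rT) = (92.01 − 9.5665) · e^(0.0486·24/12)
= 82.4435 · e^0.097200 = 82.4435 × 1.102081 = HK$90.86

HK$90.86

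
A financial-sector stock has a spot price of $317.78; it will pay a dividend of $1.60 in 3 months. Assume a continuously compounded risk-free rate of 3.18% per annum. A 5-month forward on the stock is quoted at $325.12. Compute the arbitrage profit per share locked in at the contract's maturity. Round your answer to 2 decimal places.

$4.71 per share

PV(dividends) I = 1.60·e^(−0.0318·3/12) = 1.5873
Fair forward F* = (S − I)·e^(rT) = (317.78 − 1.5873)·e^0.013250 = 316.1927 × 1.013338 = 320.4101
Market $325.12 > fair 320.4101: forward overpriced → cash-and-carry (borrow at r, buy the stock and collect the dividends, short the forward).
Profit at T = |F_mkt − F*| = |325.12 − 320.4101| = $4.71 per share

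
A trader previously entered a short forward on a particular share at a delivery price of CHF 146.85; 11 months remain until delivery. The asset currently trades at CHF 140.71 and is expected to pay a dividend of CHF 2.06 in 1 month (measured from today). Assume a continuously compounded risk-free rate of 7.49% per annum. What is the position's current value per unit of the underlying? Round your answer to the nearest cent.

-CHF 1.56

PV(remaining dividends) I = 2.06·e^(−0.0749·1/12) = 2.0472
Current forward F = (S − I)·e^(rT) = (140.71 − 2.0472)·e^(0.0749·11/12) = 138.6628 × 1.071070 = 148.5176
Value (long) = (F − K)·e^(−rT) = (148.5176 − 146.85) × 0.933646 = 1.5569
Short position value = −(long value) = -CHF 1.56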